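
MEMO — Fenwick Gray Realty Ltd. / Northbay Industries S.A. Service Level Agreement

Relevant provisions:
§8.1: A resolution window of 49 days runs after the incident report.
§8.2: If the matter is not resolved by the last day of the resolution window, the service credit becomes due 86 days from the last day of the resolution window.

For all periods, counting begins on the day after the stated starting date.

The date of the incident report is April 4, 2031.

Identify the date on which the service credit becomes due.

August 17, 2031

Adding 49 calendar days to April 4, 2031 gives May 23, 2031, which is the last day of the resolution window.
The date on which the service credit becomes due: 86 calendar days after May 23, 2031 is August 17, 2031.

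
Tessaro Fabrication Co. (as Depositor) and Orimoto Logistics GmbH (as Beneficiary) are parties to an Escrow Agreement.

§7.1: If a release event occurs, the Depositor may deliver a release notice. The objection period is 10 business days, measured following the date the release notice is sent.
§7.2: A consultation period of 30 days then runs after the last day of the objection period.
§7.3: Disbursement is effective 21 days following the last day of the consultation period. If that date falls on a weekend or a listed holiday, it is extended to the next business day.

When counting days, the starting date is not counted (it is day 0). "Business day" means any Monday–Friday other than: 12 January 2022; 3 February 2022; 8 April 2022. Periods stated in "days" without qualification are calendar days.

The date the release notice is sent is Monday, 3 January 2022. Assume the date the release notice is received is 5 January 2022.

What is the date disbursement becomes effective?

10 March 2022

The last day of the objection period: counting 10 business days from Monday, 3 January 2022 (Jan 4, Jan 5, Jan 6, Jan 7, Jan 10, Jan 11, Jan 13, Jan 14, Jan 17, Jan 18, skipping weekends and the listed holiday on Jan 12) reaches Tuesday, 18 January 2022.
The last day of the consultation period: 18 January 2022 + 30 days = 17 February 2022.
The date disbursement becomes effective: 21 calendar days after 17 February 2022 is 10 March 2022. 10 March 2022 is a Thursday and is not a listed holiday, so no roll-forward applies.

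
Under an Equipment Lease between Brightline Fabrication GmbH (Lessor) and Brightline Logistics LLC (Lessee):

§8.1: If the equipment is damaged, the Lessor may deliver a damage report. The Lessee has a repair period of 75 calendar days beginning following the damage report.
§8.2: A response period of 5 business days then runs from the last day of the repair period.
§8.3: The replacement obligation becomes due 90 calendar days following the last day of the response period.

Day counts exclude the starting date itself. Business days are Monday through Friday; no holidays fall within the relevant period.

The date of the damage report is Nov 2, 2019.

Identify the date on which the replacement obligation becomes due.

Apr 22, 2020

The last day of the repair period: Nov 2, 2019 + 75 days = Jan 16, 2020.
The last day of the response period: counting 5 business days from Thursday, Jan 16, 2020 (Jan 17, Jan 20, Jan 21, Jan 22, Jan 23, skipping weekends) reaches Thursday, Jan 23, 2020.
Adding 90 calendar days to Jan 23, 2020 gives Apr 22, 2020, which is the date on which the replacement obligation becomes due.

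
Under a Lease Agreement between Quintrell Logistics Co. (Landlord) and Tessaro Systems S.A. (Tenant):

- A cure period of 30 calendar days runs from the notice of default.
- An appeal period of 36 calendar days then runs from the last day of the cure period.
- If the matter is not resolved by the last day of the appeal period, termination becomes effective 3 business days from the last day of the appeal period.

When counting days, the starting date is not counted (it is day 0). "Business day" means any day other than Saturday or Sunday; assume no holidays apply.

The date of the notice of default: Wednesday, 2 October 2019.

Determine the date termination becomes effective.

11 December 2019

Adding 30 calendar days to 2 October 2019 gives 1 November 2019, which is the last day of the cure period.
The last day of the appeal period: 36 calendar days after 1 November 2019 is 7 December 2019.
From Saturday, 7 December 2019, 3 business days (Dec 9, Dec 10, Dec 11, skipping weekends) brings us to Wednesday, 11 December 2019, which is the date termination becomes effective.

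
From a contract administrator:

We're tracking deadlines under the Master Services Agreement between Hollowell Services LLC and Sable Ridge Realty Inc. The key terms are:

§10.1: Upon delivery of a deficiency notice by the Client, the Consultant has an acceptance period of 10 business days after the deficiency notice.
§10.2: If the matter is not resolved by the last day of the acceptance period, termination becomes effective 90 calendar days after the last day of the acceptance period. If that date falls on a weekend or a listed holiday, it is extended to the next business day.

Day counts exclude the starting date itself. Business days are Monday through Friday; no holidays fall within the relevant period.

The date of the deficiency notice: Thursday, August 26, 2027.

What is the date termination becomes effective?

From Thursday, August 26, 2027, 10 business days (Aug 27, Aug 30, Aug 31, Sep 1, Sep 2, Sep 3, Sep 6, Sep 7, Sep 8, Sep 9, skipping weekends) brings us to Thursday, September 9, 2027, which is the last day of the acceptance period.
The date termination becomes effective: 90 calendar days after September 9, 2027 is December 8, 2027. December 8, 2027 is a Wednesday, so no roll-forward applies.

December 8, 2027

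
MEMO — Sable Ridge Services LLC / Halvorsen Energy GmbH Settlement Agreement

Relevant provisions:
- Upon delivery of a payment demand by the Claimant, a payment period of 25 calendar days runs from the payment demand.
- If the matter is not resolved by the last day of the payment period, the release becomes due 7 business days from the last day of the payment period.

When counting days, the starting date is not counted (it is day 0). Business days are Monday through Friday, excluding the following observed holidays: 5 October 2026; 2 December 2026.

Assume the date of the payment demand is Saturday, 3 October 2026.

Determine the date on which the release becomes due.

6 November 2026

The last day of the payment period: 3 October 2026 + 25 days = 28 October 2026.
The date on which the release becomes due: counting 7 business days from Wednesday, 28 October 2026 (Oct 29, Oct 30, Nov 2, Nov 3, Nov 4, Nov 5, Nov 6, skipping weekends) reaches Friday, 6 November 2026.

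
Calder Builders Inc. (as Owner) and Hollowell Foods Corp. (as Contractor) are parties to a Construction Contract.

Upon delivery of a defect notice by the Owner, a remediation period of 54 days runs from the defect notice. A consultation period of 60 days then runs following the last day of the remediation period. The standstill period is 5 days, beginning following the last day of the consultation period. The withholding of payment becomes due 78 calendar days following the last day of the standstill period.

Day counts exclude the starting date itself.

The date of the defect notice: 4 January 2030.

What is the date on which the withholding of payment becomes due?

20 July 2030

Adding 54 calendar days to 4 January 2030 gives 27 February 2030, which is the last day of the remediation period.
The last day of the consultation period: 27 February 2030 + 60 days = 28 April 2030.
Adding 5 calendar days to 28 April 2030 gives 3 May 2030, which is the last day of the standstill period.
The date on which the withholding of payment becomes due: 78 calendar days after 3 May 2030 is 20 July 2030.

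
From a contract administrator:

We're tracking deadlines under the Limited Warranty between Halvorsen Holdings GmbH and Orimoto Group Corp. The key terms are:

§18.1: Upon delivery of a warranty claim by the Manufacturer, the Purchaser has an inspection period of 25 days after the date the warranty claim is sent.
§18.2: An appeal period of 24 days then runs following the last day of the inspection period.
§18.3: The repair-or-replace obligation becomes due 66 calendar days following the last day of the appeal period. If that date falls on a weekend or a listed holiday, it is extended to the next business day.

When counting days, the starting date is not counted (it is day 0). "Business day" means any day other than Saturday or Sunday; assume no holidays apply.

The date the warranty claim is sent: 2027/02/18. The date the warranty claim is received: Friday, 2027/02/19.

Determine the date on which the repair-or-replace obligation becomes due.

2027/06/14

Adding 25 calendar days to 2027/02/18 gives 2027/03/15, which is the last day of the inspection period.
The last day of the appeal period: 2027/03/15 + 24 days = 2027/04/08.
The date on which the repair-or-replace obligation becomes due: 2027/04/08 + 66 days = 2027/06/13. That falls on a Sunday, so it rolls to the next business day, Monday, 2027/06/14.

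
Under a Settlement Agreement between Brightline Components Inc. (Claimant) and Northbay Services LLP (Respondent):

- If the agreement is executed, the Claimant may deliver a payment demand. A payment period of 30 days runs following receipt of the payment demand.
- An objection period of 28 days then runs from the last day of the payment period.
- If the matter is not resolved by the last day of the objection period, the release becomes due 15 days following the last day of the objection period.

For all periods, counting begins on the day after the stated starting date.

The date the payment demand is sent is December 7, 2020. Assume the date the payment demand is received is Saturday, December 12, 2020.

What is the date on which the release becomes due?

Adding 30 calendar days to December 12, 2020 gives January 11, 2021, which is the last day of the payment period.
Adding 28 calendar days to January 11, 2021 gives February 8, 2021, which is the last day of the objection period.
The date on which the release becomes due: February 8, 2021 + 15 days = February 23, 2021.

February 23, 2021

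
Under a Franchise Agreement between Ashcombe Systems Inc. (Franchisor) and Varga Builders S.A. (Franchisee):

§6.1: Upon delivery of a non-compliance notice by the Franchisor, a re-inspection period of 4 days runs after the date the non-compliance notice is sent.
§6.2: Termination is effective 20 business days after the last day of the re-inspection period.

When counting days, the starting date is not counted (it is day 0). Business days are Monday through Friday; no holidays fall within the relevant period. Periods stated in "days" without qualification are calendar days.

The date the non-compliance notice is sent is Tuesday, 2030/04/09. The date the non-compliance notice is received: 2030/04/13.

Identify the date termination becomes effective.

Adding 4 calendar days to 2030/04/09 gives 2030/04/13, which is the last day of the re-inspection period.
The date termination becomes effective: 20 business days after Saturday, 2030/04/13, skipping weekends — Apr 15, Apr 16, Apr 17, Apr 18, …, May 8, May 9, May 10 — lands on Friday, 2030/05/10.

2030/05/10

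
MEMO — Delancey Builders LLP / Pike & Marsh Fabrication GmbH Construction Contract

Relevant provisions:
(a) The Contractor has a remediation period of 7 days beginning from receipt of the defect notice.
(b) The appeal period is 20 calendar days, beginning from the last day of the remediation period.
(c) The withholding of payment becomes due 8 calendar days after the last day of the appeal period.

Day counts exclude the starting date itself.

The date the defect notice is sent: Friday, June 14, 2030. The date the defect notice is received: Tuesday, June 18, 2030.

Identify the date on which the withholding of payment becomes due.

July 23, 2030

The last day of the remediation period: 7 calendar days after June 18, 2030 is June 25, 2030.
Adding 20 calendar days to June 25, 2030 gives July 15, 2030, which is the last day of the appeal period.
Adding 8 calendar days to July 15, 2030 gives July 23, 2030, which is the date on which the withholding of payment becomes due.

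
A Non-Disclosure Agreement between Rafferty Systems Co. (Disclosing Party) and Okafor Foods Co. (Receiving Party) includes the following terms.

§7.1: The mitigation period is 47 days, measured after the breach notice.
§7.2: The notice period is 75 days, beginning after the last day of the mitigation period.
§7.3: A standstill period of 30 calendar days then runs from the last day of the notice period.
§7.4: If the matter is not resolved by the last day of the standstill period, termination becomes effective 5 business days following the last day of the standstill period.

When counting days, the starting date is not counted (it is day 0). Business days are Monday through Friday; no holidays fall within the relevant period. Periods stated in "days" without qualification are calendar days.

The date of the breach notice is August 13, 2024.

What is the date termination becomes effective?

Adding 47 calendar days to August 13, 2024 gives September 29, 2024, which is the last day of the mitigation period.
The last day of the notice period: 75 calendar days after September 29, 2024 is December 13, 2024.
The last day of the standstill period: December 13, 2024 + 30 days = January 12, 2025.
From Sunday, January 12, 2025, 5 business days (Jan 13, Jan 14, Jan 15, Jan 16, Jan 17, skipping weekends) brings us to Friday, January 17, 2025, which is the date termination becomes effective.

January 17, 2025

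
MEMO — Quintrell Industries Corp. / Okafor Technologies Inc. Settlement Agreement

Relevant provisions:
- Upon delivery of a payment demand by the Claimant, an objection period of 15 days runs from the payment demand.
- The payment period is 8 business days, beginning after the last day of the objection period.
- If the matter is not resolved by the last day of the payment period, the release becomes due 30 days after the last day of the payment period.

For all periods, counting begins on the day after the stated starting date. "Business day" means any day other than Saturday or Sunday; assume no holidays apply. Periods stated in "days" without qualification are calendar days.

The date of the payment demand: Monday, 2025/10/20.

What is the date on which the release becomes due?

The last day of the objection period: 2025/10/20 + 15 days = 2025/11/04.
From Tuesday, 2025/11/04, 8 business days (Nov 5, Nov 6, Nov 7, Nov 10, Nov 11, Nov 12, Nov 13, Nov 14, skipping weekends) brings us to Friday, 2025/11/14, which is the last day of the payment period.
The date on which the release becomes due: 30 calendar days after 2025/11/14 is 2025/12/14.

2025/12/14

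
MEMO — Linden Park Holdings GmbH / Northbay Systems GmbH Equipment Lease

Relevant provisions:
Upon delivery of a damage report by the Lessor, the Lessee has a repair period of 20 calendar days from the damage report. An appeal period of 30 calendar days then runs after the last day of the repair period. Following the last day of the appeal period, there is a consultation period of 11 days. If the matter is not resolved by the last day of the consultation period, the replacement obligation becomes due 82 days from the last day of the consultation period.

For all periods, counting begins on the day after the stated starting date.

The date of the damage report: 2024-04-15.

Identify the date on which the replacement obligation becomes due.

Adding 20 calendar days to 2024-04-15 gives 2024-05-05, which is the last day of the repair period.
The last day of the appeal period: 30 calendar days after 2024-05-05 is 2024-06-04.
The last day of the consultation period: 11 calendar days after 2024-06-04 is 2024-06-15.
The date on which the replacement obligation becomes due: 2024-06-15 + 82 days = 2024-09-05.

2024-09-05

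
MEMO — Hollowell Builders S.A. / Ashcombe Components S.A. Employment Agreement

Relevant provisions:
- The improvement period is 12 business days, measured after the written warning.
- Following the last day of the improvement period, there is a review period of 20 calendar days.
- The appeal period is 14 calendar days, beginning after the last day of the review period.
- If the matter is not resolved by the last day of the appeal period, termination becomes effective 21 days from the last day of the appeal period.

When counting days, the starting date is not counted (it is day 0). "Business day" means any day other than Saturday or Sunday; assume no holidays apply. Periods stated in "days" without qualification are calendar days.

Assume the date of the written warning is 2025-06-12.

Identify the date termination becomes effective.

2025-08-24

The last day of the improvement period: 12 business days after Thursday, 2025-06-12, skipping weekends — Jun 13, Jun 16, Jun 17, Jun 18, …, Jun 26, Jun 27, Jun 30 — lands on Monday, 2025-06-30.
The last day of the review period: 20 calendar days after 2025-06-30 is 2025-07-20.
The last day of the appeal period: 14 calendar days after 2025-07-20 is 2025-08-03.
The date termination becomes effective: 2025-08-03 + 21 days = 2025-08-24.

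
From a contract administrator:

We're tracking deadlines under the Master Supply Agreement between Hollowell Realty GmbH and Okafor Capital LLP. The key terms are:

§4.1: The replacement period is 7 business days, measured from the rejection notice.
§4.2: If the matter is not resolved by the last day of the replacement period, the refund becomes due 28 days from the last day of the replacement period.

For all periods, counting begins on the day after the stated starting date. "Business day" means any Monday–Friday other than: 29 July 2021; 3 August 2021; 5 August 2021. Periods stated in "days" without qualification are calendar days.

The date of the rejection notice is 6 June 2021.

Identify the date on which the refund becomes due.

The last day of the replacement period: 7 business days after Sunday, 6 June 2021, skipping weekends — Jun 7, Jun 8, Jun 9, Jun 10, Jun 11, Jun 14, Jun 15 — lands on Tuesday, 15 June 2021.
The date on which the refund becomes due: 28 calendar days after 15 June 2021 is 13 July 2021.

13 July 2021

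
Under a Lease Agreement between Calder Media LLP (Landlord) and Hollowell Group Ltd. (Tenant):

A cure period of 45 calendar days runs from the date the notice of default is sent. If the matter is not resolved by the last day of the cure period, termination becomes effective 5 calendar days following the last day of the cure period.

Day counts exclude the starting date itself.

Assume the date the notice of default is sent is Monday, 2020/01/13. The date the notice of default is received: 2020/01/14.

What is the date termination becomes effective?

2020/03/03

The last day of the cure period: 2020/01/13 + 45 days = 2020/02/27.
The date termination becomes effective: 2020/02/27 + 5 days = 2020/03/03.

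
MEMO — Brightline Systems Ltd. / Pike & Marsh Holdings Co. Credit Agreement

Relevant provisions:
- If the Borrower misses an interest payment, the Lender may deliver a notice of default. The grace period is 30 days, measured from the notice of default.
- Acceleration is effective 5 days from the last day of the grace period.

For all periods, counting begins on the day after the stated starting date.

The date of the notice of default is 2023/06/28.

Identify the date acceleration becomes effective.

2023/08/02

Adding 30 calendar days to 2023/06/28 gives 2023/07/28, which is the last day of the grace period.
The date acceleration becomes effective: 2023/07/28 + 5 days = 2023/08/02.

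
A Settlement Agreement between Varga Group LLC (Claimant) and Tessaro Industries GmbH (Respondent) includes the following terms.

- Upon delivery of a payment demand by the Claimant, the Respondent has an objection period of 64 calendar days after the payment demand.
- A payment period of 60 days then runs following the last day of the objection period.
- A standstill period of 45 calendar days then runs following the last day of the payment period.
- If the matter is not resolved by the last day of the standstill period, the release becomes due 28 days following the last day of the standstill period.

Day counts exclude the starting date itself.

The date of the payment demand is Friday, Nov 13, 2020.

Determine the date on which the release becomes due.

The last day of the objection period: 64 calendar days after Nov 13, 2020 is Jan 16, 2021.
The last day of the payment period: Jan 16, 2021 + 60 days = Mar 17, 2021.
The last day of the standstill period: Mar 17, 2021 + 45 days = May 1, 2021.
The date on which the release becomes due: 28 calendar days after May 1, 2021 is May 29, 2021.

May 29, 2021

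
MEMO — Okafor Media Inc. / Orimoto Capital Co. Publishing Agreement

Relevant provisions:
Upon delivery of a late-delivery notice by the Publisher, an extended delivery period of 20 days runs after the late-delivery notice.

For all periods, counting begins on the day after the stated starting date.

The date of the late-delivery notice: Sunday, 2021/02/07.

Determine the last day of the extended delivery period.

2021/02/27

The last day of the extended delivery period: 2021/02/07 + 20 days = 2021/02/27.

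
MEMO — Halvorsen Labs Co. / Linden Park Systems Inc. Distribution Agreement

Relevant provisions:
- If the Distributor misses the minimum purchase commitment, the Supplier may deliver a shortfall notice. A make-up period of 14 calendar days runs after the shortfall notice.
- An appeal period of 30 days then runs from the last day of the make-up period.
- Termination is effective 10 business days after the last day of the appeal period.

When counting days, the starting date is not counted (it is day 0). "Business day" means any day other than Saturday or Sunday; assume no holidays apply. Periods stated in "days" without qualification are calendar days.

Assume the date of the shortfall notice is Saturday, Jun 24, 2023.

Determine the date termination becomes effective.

Adding 14 calendar days to Jun 24, 2023 gives Jul 8, 2023, which is the last day of the make-up period.
The last day of the appeal period: Jul 8, 2023 + 30 days = Aug 7, 2023.
The date termination becomes effective: 10 business days after Monday, Aug 7, 2023, skipping weekends — Aug 8, Aug 9, Aug 10, Aug 11, Aug 14, Aug 15, Aug 16, Aug 17, Aug 18, Aug 21 — lands on Monday, Aug 21, 2023.

Aug 21, 2023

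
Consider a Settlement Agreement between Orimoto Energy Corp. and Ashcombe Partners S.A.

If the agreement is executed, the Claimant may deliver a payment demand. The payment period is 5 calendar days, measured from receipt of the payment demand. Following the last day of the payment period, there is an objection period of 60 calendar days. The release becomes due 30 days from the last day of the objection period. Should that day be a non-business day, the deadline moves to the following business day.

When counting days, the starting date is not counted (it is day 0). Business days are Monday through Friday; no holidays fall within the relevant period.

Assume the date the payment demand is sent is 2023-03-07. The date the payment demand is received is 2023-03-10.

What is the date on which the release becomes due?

The last day of the payment period: 2023-03-10 + 5 days = 2023-03-15.
The last day of the objection period: 2023-03-15 + 60 days = 2023-05-14.
The date on which the release becomes due: 2023-05-14 + 30 days = 2023-06-13. 2023-06-13 is a Tuesday, so no roll-forward applies.

2023-06-13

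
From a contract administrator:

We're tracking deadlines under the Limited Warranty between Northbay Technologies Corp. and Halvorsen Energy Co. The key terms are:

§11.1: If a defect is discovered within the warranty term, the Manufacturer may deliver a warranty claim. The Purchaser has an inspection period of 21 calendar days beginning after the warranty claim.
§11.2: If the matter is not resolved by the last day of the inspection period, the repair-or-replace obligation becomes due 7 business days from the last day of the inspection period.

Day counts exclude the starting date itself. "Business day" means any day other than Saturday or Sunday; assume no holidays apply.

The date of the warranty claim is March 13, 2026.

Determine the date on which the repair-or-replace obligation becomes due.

The last day of the inspection period: 21 calendar days after March 13, 2026 is April 3, 2026.
The date on which the repair-or-replace obligation becomes due: counting 7 business days from Friday, April 3, 2026 (Apr 6, Apr 7, Apr 8, Apr 9, Apr 10, Apr 13, Apr 14, skipping weekends) reaches Tuesday, April 14, 2026.

April 14, 2026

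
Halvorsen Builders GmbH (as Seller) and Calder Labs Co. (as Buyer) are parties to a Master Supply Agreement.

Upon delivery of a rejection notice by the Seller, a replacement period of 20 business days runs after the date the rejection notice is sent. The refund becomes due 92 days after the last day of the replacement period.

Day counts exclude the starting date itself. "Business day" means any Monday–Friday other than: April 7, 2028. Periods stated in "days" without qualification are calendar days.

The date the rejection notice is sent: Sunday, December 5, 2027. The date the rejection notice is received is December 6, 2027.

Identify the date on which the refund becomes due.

April 1, 2028

The last day of the replacement period: counting 20 business days from Sunday, December 5, 2027 (Dec 6, Dec 7, Dec 8, Dec 9, …, Dec 29, Dec 30, Dec 31, skipping weekends) reaches Friday, December 31, 2027.
The date on which the refund becomes due: December 31, 2027 + 92 days = April 1, 2028.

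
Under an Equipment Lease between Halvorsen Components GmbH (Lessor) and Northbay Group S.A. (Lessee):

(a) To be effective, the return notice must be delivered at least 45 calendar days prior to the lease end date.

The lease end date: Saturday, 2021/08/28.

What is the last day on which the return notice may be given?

2021/07/14

2021/08/28 minus 45 days is 2021/07/14.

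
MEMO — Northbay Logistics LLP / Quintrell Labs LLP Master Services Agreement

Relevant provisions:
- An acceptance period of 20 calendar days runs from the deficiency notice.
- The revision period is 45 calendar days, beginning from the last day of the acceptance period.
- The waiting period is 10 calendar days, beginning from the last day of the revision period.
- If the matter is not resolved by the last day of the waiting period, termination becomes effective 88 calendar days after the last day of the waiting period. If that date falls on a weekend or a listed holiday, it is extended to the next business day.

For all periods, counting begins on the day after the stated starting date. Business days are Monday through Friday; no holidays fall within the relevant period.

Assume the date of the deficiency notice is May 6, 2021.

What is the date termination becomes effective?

October 18, 2021

The last day of the acceptance period: 20 calendar days after May 6, 2021 is May 26, 2021.
The last day of the revision period: 45 calendar days after May 26, 2021 is July 10, 2021.
The last day of the waiting period: 10 calendar days after July 10, 2021 is July 20, 2021.
The date termination becomes effective: July 20, 2021 + 88 days = October 16, 2021. That falls on a Saturday, so it rolls to the next business day, Monday, October 18, 2021.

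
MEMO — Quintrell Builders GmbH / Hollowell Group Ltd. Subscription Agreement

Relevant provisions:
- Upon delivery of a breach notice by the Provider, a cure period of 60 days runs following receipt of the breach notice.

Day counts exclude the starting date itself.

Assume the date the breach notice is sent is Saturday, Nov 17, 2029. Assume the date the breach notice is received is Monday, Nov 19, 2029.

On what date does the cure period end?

Jan 18, 2030

The last day of the cure period: 60 calendar days after Nov 19, 2029 is Jan 18, 2030.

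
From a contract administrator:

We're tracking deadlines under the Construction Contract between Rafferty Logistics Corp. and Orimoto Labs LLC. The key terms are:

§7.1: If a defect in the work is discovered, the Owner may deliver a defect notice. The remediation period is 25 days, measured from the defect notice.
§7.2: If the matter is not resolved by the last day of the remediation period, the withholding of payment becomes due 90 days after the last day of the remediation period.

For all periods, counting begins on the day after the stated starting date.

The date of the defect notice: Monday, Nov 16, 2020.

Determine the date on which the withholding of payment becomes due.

Mar 11, 2021

The last day of the remediation period: Nov 16, 2020 + 25 days = Dec 11, 2020.
The date on which the withholding of payment becomes due: Dec 11, 2020 + 90 days = Mar 11, 2021.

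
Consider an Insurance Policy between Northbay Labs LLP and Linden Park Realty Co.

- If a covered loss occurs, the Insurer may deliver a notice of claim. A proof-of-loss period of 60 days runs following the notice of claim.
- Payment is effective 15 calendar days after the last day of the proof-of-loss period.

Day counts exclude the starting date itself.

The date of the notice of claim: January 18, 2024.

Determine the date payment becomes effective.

April 2, 2024

The last day of the proof-of-loss period: January 18, 2024 + 60 days = March 18, 2024.
Adding 15 calendar days to March 18, 2024 gives April 2, 2024, which is the date payment becomes effective.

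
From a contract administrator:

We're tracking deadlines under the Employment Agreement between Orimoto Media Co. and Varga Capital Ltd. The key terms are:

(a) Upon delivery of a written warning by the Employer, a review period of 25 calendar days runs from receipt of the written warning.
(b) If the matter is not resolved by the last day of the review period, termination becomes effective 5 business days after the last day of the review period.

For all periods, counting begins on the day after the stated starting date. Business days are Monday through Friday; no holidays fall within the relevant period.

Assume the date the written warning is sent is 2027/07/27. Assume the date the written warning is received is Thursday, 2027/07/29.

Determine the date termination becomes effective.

2027/08/30

Adding 25 calendar days to 2027/07/29 gives 2027/08/23, which is the last day of the review period.
The date termination becomes effective: counting 5 business days from Monday, 2027/08/23 (Aug 24, Aug 25, Aug 26, Aug 27, Aug 30, skipping weekends) reaches Monday, 2027/08/30.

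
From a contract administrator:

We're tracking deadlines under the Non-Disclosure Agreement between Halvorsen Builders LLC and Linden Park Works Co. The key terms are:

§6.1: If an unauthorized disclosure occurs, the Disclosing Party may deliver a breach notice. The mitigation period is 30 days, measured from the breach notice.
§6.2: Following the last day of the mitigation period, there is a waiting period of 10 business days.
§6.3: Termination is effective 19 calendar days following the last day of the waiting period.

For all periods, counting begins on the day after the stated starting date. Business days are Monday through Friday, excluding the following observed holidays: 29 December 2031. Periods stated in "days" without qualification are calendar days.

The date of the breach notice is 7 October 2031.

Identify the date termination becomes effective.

9 December 2031

The last day of the mitigation period: 7 October 2031 + 30 days = 6 November 2031.
The last day of the waiting period: 10 business days after Thursday, 6 November 2031, skipping weekends — Nov 7, Nov 10, Nov 11, Nov 12, Nov 13, Nov 14, Nov 17, Nov 18, Nov 19, Nov 20 — lands on Thursday, 20 November 2031.
Adding 19 calendar days to 20 November 2031 gives 9 December 2031, which is the date termination becomes effective.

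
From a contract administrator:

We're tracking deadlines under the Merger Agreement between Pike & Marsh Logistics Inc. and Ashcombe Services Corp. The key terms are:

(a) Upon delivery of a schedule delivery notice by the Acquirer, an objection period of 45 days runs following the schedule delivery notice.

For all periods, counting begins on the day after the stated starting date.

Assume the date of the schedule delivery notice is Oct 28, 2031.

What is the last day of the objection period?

Dec 12, 2031

The last day of the objection period: 45 calendar days after Oct 28, 2031 is Dec 12, 2031.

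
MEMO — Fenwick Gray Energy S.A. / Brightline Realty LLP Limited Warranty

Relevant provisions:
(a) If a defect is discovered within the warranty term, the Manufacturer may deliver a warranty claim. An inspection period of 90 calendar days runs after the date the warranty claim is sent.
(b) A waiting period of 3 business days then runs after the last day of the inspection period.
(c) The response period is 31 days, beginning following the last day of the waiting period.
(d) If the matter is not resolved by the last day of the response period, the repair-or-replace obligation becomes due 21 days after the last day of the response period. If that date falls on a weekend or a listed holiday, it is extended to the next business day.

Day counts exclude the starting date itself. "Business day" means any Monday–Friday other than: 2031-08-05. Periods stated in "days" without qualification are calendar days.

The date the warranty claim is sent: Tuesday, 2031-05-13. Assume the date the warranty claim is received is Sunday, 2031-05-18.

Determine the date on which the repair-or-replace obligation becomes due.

2031-10-06

Adding 90 calendar days to 2031-05-13 gives 2031-08-11, which is the last day of the inspection period.
The last day of the waiting period: counting 3 business days from Monday, 2031-08-11 (Aug 12, Aug 13, Aug 14, skipping weekends) reaches Thursday, 2031-08-14.
The last day of the response period: 31 calendar days after 2031-08-14 is 2031-09-14.
The date on which the repair-or-replace obligation becomes due: 2031-09-14 + 21 days = 2031-10-05. That falls on a Sunday, so it rolls to the next business day, Monday, 2031-10-06.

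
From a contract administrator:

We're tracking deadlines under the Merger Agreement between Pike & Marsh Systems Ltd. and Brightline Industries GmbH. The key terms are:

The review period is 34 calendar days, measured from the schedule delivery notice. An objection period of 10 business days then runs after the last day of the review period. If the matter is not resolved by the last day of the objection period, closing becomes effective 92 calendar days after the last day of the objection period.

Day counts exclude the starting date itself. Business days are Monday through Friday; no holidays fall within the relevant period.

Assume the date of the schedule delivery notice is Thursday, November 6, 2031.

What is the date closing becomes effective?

March 25, 2032

Adding 34 calendar days to November 6, 2031 gives December 10, 2031, which is the last day of the review period.
From Wednesday, December 10, 2031, 10 business days (Dec 11, Dec 12, Dec 15, Dec 16, Dec 17, Dec 18, Dec 19, Dec 22, Dec 23, Dec 24, skipping weekends) brings us to Wednesday, December 24, 2031, which is the last day of the objection period.
The date closing becomes effective: December 24, 2031 + 92 days = March 25, 2032.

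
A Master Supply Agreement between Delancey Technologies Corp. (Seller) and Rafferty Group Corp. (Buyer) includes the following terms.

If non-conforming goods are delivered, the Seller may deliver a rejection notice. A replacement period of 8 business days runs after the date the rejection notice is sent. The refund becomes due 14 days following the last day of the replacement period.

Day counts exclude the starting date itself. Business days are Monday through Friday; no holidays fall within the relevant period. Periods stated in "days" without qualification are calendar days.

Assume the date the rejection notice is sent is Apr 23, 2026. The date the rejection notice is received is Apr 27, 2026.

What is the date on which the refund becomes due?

The last day of the replacement period: 8 business days after Thursday, Apr 23, 2026, skipping weekends — Apr 24, Apr 27, Apr 28, Apr 29, Apr 30, May 1, May 4, May 5 — lands on Tuesday, May 5, 2026.
The date on which the refund becomes due: May 5, 2026 + 14 days = May 19, 2026.

May 19, 2026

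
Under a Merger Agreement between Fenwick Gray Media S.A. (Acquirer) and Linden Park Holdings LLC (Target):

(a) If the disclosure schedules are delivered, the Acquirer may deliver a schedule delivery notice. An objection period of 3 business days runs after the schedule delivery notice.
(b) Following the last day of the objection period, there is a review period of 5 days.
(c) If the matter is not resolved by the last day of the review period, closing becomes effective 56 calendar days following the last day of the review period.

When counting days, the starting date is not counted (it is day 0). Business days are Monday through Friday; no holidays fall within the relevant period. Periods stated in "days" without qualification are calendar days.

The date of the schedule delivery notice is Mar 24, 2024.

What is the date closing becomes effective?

From Sunday, Mar 24, 2024, 3 business days (Mar 25, Mar 26, Mar 27, skipping weekends) brings us to Wednesday, Mar 27, 2024, which is the last day of the objection period.
The last day of the review period: 5 calendar days after Mar 27, 2024 is Apr 1, 2024.
The date closing becomes effective: Apr 1, 2024 + 56 days = May 27, 2024.

May 27, 2024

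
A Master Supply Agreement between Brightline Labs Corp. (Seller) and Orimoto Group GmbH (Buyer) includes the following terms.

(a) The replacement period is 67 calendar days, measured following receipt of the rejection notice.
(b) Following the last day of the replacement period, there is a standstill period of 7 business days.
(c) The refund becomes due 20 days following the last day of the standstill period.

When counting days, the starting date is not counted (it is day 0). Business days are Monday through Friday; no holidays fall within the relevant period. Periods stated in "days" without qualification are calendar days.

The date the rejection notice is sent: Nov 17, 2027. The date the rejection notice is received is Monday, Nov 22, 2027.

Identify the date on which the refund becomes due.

Feb 28, 2028

The last day of the replacement period: Nov 22, 2027 + 67 days = Jan 28, 2028.
The last day of the standstill period: 7 business days after Friday, Jan 28, 2028, skipping weekends — Jan 31, Feb 1, Feb 2, Feb 3, Feb 4, Feb 7, Feb 8 — lands on Tuesday, Feb 8, 2028.
The date on which the refund becomes due: 20 calendar days after Feb 8, 2028 is Feb 28, 2028.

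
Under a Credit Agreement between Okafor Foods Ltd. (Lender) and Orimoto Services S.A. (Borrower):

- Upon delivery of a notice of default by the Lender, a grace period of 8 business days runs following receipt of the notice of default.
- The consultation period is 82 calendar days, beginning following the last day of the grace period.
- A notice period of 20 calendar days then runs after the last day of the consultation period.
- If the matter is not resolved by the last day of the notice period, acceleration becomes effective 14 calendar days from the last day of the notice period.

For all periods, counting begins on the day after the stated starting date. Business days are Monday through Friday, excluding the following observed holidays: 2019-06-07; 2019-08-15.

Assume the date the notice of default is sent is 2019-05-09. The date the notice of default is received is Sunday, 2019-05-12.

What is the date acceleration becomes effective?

2019-09-15

From Sunday, 2019-05-12, 8 business days (May 13, May 14, May 15, May 16, May 17, May 20, May 21, May 22, skipping weekends) brings us to Wednesday, 2019-05-22, which is the last day of the grace period.
The last day of the consultation period: 2019-05-22 + 82 days = 2019-08-12.
The last day of the notice period: 2019-08-12 + 20 days = 2019-09-01.
The date acceleration becomes effective: 14 calendar days after 2019-09-01 is 2019-09-15.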